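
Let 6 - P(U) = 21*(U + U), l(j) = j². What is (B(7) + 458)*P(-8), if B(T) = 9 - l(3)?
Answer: 156636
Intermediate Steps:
P(U) = 6 - 42*U (P(U) = 6 - 21*(U + U) = 6 - 21*2*U = 6 - 42*U)
B(T) = 0 (B(T) = 9 - 1*3² = 9 - 1*9 = 9 - 9 = 0)
(B(7) + 458)*P(-8) = (0 + 458)*(6 - 42*(-8)) = 458*(6 + 336) = 458*342 = 156636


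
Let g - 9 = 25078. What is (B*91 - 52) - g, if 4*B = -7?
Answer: -101193/4 ≈ -25298.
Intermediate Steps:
B = -7/4 (B = (¼)*(-7) = -7/4 ≈ -1.7500)
g = 25087 (g = 9 + 25078 = 25087)
(B*91 - 52) - g = (-7/4*91 - 52) - 1*25087 = (-637/4 - 52) - 25087 = -845/4 - 25087 = -101193/4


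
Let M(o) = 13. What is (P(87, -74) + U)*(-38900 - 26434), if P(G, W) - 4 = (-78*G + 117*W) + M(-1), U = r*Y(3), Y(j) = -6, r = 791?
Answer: 1317982782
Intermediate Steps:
U = -4746 (U = 791*(-6) = -4746)
P(G, W) = 17 - 78*G + 117*W (P(G, W) = 4 + ((-78*G + 117*W) + 13) = 4 + (13 - 78*G + 117*W) = 17 - 78*G + 117*W)
(P(87, -74) + U)*(-38900 - 26434) = ((17 - 78*87 + 117*(-74)) - 4746)*(-38900 - 26434) = ((17 - 6786 - 8658) - 4746)*(-65334) = (-15427 - 4746)*(-65334) = -20173*(-65334) = 1317982782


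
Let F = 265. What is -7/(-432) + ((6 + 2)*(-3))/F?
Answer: -8513/114480 ≈ -0.074362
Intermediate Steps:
-7/(-432) + ((6 + 2)*(-3))/F = -7/(-432) + ((6 + 2)*(-3))/265 = -7*(-1/432) + (8*(-3))*(1/265) = 7/432 - 24*1/265 = 7/432 - 24/265 = -8513/114480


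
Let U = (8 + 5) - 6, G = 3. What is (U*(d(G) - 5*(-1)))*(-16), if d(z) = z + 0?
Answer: -896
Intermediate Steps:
U = 7 (U = 13 - 6 = 7)
d(z) = z
(U*(d(G) - 5*(-1)))*(-16) = (7*(3 - 5*(-1)))*(-16) = (7*(3 + 5))*(-16) = (7*8)*(-16) = 56*(-16) = -896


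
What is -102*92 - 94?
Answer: -9478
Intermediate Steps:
-102*92 - 94 = -9384 - 94 = -9478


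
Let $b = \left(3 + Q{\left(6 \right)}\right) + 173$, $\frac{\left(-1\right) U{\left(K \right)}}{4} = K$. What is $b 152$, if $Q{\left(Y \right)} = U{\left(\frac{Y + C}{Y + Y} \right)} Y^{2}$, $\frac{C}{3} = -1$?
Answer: $21280$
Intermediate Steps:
$C = -3$ ($C = 3 \left(-1\right) = -3$)
$U{\left(K \right)} = - 4 K$
$Q{\left(Y \right)} = - 2 Y \left(-3 + Y\right)$ ($Q{\left(Y \right)} = - 4 \frac{Y - 3}{Y + Y} Y^{2} = - 4 \frac{-3 + Y}{2 Y} Y^{2} = - \frac{2 \left(-3 + Y\right)}{Y} Y^{2} = - 2 Y \left(-3 + Y\right)$)
$b = 140$ ($b = \left(3 + 2 \cdot 6 \left(3 - 6\right)\right) + 173 = \left(3 + 2 \cdot 6 \left(-3\right)\right) + 173 = \left(3 - 36\right) + 173 = -33 + 173 = 140$)
$b 152 = 140 \cdot 152 = 21280$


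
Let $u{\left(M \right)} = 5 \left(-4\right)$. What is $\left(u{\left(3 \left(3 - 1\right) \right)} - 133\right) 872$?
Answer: $-133416$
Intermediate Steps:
$u{\left(M \right)} = -20$
$\left(u{\left(3 \left(3 - 1\right) \right)} - 133\right) 872 = \left(-20 - 133\right) 872 = \left(-153\right) 872 = -133416$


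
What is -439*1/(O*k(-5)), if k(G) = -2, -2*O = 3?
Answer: -439/3 ≈ -146.33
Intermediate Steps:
O = -3/2 (O = -1/2*3 = -3/2 ≈ -1.5000)
-439*1/(O*k(-5)) = -439/((-2*(-3/2))) = -439/3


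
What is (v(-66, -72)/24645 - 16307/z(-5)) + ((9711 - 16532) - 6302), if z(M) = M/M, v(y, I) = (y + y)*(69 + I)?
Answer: -241767318/8215 ≈ -29430.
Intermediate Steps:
v(y, I) = 2*y*(69 + I) (v(y, I) = (2*y)*(69 + I) = 2*y*(69 + I))
z(M) = 1
(v(-66, -72)/24645 - 16307/z(-5)) + ((9711 - 16532) - 6302) = ((2*(-66)*(69 - 72))/24645 - 16307/1) + ((9711 - 16532) - 6302) = ((2*(-66)*(-3))*(1/24645) - 16307*1) + (-6821 - 6302) = (396*(1/24645) - 16307) - 13123 = (132/8215 - 16307) - 13123 = -133961873/8215 - 13123 = -241767318/8215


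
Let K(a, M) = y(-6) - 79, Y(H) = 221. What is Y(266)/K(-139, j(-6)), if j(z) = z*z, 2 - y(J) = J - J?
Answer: -221/77 ≈ -2.8701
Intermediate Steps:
y(J) = 2 (y(J) = 2 - (J - J) = 2 - 1*0 = 2 + 0 = 2)
j(z) = z²
K(a, M) = -77 (K(a, M) = 2 - 79 = -77)
Y(266)/K(-139, j(-6)) = 221/(-77) = 221*(-1/77) = -221/77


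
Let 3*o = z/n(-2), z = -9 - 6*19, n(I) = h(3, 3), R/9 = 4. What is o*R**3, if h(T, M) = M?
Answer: -637632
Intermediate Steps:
R = 36 (R = 9*4 = 36)
n(I) = 3
z = -123 (z = -9 - 114 = -123)
o = -41/3 (o = (-123/3)/3 = (-123*1/3)/3 = (1/3)*(-41) = -41/3 ≈ -13.667)
o*R**3 = -41/3*36**3 = -41/3*46656 = -637632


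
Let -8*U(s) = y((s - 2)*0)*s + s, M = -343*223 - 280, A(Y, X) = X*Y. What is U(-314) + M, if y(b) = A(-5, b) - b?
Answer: -306919/4 ≈ -76730.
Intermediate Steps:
y(b) = -6*b (y(b) = b*(-5) - b = -5*b - b = -6*b)
M = -76769 (M = -76489 - 280 = -76769)
U(s) = -s/8 (U(s) = -((-6*(s - 2)*0)*s + s)/8 = -((-6*(-2 + s)*0)*s + s)/8 = -((-6*0)*s + s)/8 = -(0*s + s)/8 = -(0 + s)/8 = -s/8)
U(-314) + M = -1/8*(-314) - 76769 = 157/4 - 76769 = -306919/4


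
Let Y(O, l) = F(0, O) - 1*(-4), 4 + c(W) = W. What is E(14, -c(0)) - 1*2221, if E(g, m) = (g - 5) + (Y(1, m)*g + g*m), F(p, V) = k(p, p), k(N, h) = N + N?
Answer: -2100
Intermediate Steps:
k(N, h) = 2*N
F(p, V) = 2*p
c(W) = -4 + W
Y(O, l) = 4 (Y(O, l) = 2*0 - 1*(-4) = 0 + 4 = 4)
E(g, m) = -5 + 5*g + g*m (E(g, m) = (g - 5) + (4*g + g*m) = (-5 + g) + (4*g + g*m) = -5 + 5*g + g*m)
E(14, -c(0)) - 1*2221 = (-5 + 5*14 + 14*(-(-4 + 0))) - 1*2221 = (-5 + 70 + 14*(-1*(-4))) - 2221 = (-5 + 70 + 14*4) - 2221 = (-5 + 70 + 56) - 2221 = 121 - 2221 = -2100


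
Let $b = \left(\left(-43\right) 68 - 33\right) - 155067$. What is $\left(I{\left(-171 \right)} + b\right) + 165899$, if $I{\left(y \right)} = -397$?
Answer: $7478$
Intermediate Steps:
$b = -158024$ ($b = \left(-2924 - 33\right) - 155067 = -2957 - 155067 = -158024$)
$\left(I{\left(-171 \right)} + b\right) + 165899 = \left(-397 - 158024\right) + 165899 = -158421 + 165899 = 7478$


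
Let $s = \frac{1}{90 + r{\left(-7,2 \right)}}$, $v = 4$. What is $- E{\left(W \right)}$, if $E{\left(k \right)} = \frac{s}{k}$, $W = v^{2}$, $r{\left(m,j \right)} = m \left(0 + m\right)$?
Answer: $- \frac{1}{2224} \approx -0.00044964$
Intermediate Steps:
$r{\left(m,j \right)} = m^{2}$ ($r{\left(m,j \right)} = m m = m^{2}$)
$s = \frac{1}{139}$ ($s = \frac{1}{90 + \left(-7\right)^{2}} = \frac{1}{90 + 49} = \frac{1}{139} \approx 0.0071942$)
$W = 16$ ($W = 4^{2} = 16$)
$E{\left(k \right)} = \frac{1}{139 k}$
$- E{\left(W \right)} = - \frac{1}{139 \cdot 16} = \left(-1\right) \frac{1}{2224} = - \frac{1}{2224}$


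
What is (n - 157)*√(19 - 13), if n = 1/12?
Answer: -1883*√6/12 ≈ -384.37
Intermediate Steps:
n = 1/12 ≈ 0.083333
(n - 157)*√(19 - 13) = (1/12 - 157)*√(19 - 13) = -1883*√6/12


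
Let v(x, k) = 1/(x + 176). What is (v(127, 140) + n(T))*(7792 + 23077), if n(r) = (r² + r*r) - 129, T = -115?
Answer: 246188424416/303 ≈ 8.1250e+8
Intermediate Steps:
v(x, k) = 1/(176 + x)
n(r) = -129 + 2*r² (n(r) = (r² + r²) - 129 = 2*r² - 129 = -129 + 2*r²)
(v(127, 140) + n(T))*(7792 + 23077) = (1/(176 + 127) + (-129 + 2*(-115)²))*(7792 + 23077) = (1/303 + (-129 + 2*13225))*30869 = (1/303 + (-129 + 26450))*30869 = (1/303 + 26321)*30869 = (7975264/303)*30869 = 246188424416/303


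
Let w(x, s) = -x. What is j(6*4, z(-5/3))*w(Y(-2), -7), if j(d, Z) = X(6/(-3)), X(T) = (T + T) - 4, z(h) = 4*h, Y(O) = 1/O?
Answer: -4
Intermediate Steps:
X(T) = -4 + 2*T (X(T) = 2*T - 4 = -4 + 2*T)
j(d, Z) = -8 (j(d, Z) = -4 + 2*(6/(-3)) = -4 + 2*(6*(-1/3)) = -4 + 2*(-2) = -4 - 4 = -8)
j(6*4, z(-5/3))*w(Y(-2), -7) = -(-8)/(-2) = -(-8)*(-1)/2 = -8*1/2 = -4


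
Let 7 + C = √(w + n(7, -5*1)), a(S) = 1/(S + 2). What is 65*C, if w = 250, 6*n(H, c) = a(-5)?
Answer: -455 + 65*√8998/6 ≈ 572.63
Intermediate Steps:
a(S) = 1/(2 + S)
n(H, c) = -1/18 (n(H, c) = 1/(6*(2 - 5)) = (⅙)/(-3) = (⅙)*(-⅓) = -1/18)
C = -7 + √8998/6 (C = -7 + √(250 - 1/18) = -7 + √(4499/18) = -7 + √8998/6 ≈ 8.8096)
65*C = 65*(-7 + √8998/6) = -455 + 65*√8998/6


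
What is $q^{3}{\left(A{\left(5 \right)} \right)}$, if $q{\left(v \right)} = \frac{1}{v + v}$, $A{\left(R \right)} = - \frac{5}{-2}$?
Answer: $\frac{1}{125} \approx 0.008$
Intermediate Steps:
$A{\left(R \right)} = \frac{5}{2}$ ($A{\left(R \right)} = \left(-5\right) \left(- \frac{1}{2}\right) = \frac{5}{2}$)
$q{\left(v \right)} = \frac{1}{2 v}$
$q^{3}{\left(A{\left(5 \right)} \right)} = \left(\frac{1}{2 \cdot \frac{5}{2}}\right)^{3} = \left(\frac{1}{2} \cdot \frac{2}{5}\right)^{3} = \left(\frac{1}{5}\right)^{3} = \frac{1}{125}$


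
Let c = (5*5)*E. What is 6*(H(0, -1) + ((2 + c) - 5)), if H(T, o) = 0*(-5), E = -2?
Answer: -318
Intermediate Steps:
c = -50 (c = (5*5)*(-2) = 25*(-2) = -50)
H(T, o) = 0
6*(H(0, -1) + ((2 + c) - 5)) = 6*(0 + ((2 - 50) - 5)) = 6*(0 + (-48 - 5)) = 6*(0 - 53) = 6*(-53) = -318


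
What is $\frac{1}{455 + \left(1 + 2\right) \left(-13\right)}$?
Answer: $\frac{1}{416} \approx 0.0024038$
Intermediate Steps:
$\frac{1}{455 + \left(1 + 2\right) \left(-13\right)} = \frac{1}{455 + 3 \left(-13\right)} = \frac{1}{455 - 39} = \frac{1}{416}$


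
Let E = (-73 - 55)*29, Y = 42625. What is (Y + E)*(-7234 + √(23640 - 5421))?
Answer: -281496642 + 38913*√18219 ≈ -2.7624e+8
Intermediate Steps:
E = -3712 (E = -128*29 = -3712)
(Y + E)*(-7234 + √(23640 - 5421)) = (42625 - 3712)*(-7234 + √(23640 - 5421)) = 38913*(-7234 + √18219) = -281496642 + 38913*√18219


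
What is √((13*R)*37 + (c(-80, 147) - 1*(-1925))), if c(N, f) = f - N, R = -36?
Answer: 2*I*√3791 ≈ 123.14*I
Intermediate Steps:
√((13*R)*37 + (c(-80, 147) - 1*(-1925))) = √((13*(-36))*37 + ((147 - 1*(-80)) - 1*(-1925))) = √(-468*37 + ((147 + 80) + 1925)) = √(-17316 + (227 + 1925)) = √(-17316 + 2152) = √(-15164) = 2*I*√3791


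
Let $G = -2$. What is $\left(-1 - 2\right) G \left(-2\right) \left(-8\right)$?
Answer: $96$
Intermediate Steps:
$\left(-1 - 2\right) G \left(-2\right) \left(-8\right) = \left(-1 - 2\right) \left(-2\right) \left(-2\right) \left(-8\right) = \left(-3\right) \left(-2\right) \left(-2\right) \left(-8\right) = 6 \left(-2\right) \left(-8\right) = \left(-12\right) \left(-8\right) = 96$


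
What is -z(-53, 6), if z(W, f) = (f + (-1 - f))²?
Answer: -1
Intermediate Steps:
z(W, f) = 1 (z(W, f) = (-1)² = 1)
-z(-53, 6) = -1*1 = -1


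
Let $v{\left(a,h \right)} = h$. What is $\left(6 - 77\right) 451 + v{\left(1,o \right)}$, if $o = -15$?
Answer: $-32036$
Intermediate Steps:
$\left(6 - 77\right) 451 + v{\left(1,o \right)} = \left(6 - 77\right) 451 - 15 = \left(-71\right) 451 - 15 = -32021 - 15 = -32036$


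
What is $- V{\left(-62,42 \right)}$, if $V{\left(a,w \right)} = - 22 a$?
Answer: $-1364$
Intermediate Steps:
$- V{\left(-62,42 \right)} = - \left(-22\right) \left(-62\right) = \left(-1\right) 1364 = -1364$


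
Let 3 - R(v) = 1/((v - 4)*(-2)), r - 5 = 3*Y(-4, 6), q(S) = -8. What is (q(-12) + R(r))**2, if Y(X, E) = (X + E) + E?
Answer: 62001/2500 ≈ 24.800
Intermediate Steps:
Y(X, E) = X + 2*E (Y(X, E) = (E + X) + E = X + 2*E)
r = 29 (r = 5 + 3*(-4 + 2*6) = 5 + 3*(-4 + 12) = 5 + 3*8 = 5 + 24 = 29)
R(v) = 3 + 1/(2*(-4 + v)) (R(v) = 3 - 1/((v - 4)*(-2)) = 3 - (-1)/((-4 + v)*2) = 3 - (-1)/(2*(-4 + v)) = 3 + 1/(2*(-4 + v)))
(q(-12) + R(r))**2 = (-8 + (-23 + 6*29)/(2*(-4 + 29)))**2 = (-8 + (1/2)*(-23 + 174)/25)**2 = (-8 + (1/2)*(1/25)*151)**2 = (-8 + 151/50)**2 = (-249/50)**2 = 62001/2500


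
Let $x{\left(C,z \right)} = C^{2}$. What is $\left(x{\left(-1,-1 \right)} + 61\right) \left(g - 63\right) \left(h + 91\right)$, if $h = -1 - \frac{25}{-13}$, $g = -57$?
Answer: $- \frac{8890800}{13} \approx -6.8391 \cdot 10^{5}$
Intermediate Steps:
$h = \frac{12}{13}$ ($h = -1 - 25 \left(- \frac{1}{13}\right) = -1 - - \frac{25}{13} = -1 + \frac{25}{13} = \frac{12}{13} \approx 0.92308$)
$\left(x{\left(-1,-1 \right)} + 61\right) \left(g - 63\right) \left(h + 91\right) = \left(\left(-1\right)^{2} + 61\right) \left(-57 - 63\right) \left(\frac{12}{13} + 91\right) = \left(1 + 61\right) \left(-120\right) \frac{1195}{13} = 62 \left(-120\right) \frac{1195}{13} = \left(-7440\right) \frac{1195}{13} = - \frac{8890800}{13}$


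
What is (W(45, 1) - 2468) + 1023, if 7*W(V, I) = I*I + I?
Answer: -10113/7 ≈ -1444.7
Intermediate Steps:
W(V, I) = I/7 + I**2/7 (W(V, I) = (I*I + I)/7 = (I**2 + I)/7 = (I + I**2)/7 = I/7 + I**2/7)
(W(45, 1) - 2468) + 1023 = ((1/7)*1*(1 + 1) - 2468) + 1023 = ((1/7)*1*2 - 2468) + 1023 = (2/7 - 2468) + 1023 = -17274/7 + 1023 = -10113/7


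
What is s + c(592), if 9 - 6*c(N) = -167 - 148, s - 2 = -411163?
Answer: -411107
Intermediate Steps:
s = -411161 (s = 2 - 411163 = -411161)
c(N) = 54 (c(N) = 3/2 - (-167 - 148)/6 = 3/2 - ⅙*(-315) = 3/2 + 105/2 = 54)
s + c(592) = -411161 + 54 = -411107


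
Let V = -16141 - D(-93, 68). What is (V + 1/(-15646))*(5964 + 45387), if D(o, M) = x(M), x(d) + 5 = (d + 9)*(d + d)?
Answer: -21377871596919/15646 ≈ -1.3663e+9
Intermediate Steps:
x(d) = -5 + 2*d*(9 + d) (x(d) = -5 + (d + 9)*(d + d) = -5 + (9 + d)*(2*d) = -5 + 2*d*(9 + d))
D(o, M) = -5 + 2*M**2 + 18*M
V = -26608 (V = -16141 - (-5 + 2*68**2 + 18*68) = -16141 - (-5 + 2*4624 + 1224) = -16141 - (-5 + 9248 + 1224) = -16141 - 1*10467 = -16141 - 10467 = -26608)
(V + 1/(-15646))*(5964 + 45387) = (-26608 + 1/(-15646))*(5964 + 45387) = (-26608 - 1/15646)*51351 = -416308769/15646*51351 = -21377871596919/15646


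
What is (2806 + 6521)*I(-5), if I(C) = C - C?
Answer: 0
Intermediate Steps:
I(C) = 0
(2806 + 6521)*I(-5) = (2806 + 6521)*0 = 9327*0 = 0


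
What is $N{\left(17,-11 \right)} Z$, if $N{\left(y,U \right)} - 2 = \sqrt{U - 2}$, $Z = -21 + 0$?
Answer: $-42 - 21 i \sqrt{13} \approx -42.0 - 75.717 i$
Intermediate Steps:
$Z = -21$
$N{\left(y,U \right)} = 2 + \sqrt{-2 + U}$ ($N{\left(y,U \right)} = 2 + \sqrt{U - 2} = 2 + \sqrt{-2 + U}$)
$N{\left(17,-11 \right)} Z = \left(2 + \sqrt{-2 - 11}\right) \left(-21\right) = \left(2 + \sqrt{-13}\right) \left(-21\right) = \left(2 + i \sqrt{13}\right) \left(-21\right) = -42 - 21 i \sqrt{13}$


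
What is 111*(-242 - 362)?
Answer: -67044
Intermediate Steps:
111*(-242 - 362) = 111*(-604) = -67044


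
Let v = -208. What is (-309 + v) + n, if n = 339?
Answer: -178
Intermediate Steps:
(-309 + v) + n = (-309 - 208) + 339 = -517 + 339 = -178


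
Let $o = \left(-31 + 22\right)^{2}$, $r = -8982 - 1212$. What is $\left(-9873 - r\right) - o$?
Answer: $240$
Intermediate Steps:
$r = -10194$ ($r = -8982 - 1212 = -10194$)
$o = 81$ ($o = \left(-9\right)^{2} = 81$)
$\left(-9873 - r\right) - o = \left(-9873 - -10194\right) - 81 = \left(-9873 + 10194\right) - 81 = 321 - 81 = 240$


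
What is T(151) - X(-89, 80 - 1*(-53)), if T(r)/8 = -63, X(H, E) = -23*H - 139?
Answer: -2412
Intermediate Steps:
X(H, E) = -139 - 23*H
T(r) = -504 (T(r) = 8*(-63) = -504)
T(151) - X(-89, 80 - 1*(-53)) = -504 - (-139 - 23*(-89)) = -504 - (-139 + 2047) = -504 - 1*1908 = -504 - 1908 = -2412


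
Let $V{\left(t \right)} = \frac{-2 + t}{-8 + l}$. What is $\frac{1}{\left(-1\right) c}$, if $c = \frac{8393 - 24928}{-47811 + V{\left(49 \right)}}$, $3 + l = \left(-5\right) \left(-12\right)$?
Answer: $- \frac{2342692}{810215} \approx -2.8914$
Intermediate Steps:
$l = 57$ ($l = -3 - -60 = -3 + 60 = 57$)
$V{\left(t \right)} = - \frac{2}{49} + \frac{t}{49}$ ($V{\left(t \right)} = \frac{-2 + t}{-8 + 57} = \frac{-2 + t}{49} = \left(-2 + t\right) \frac{1}{49} = - \frac{2}{49} + \frac{t}{49}$)
$c = \frac{810215}{2342692}$ ($c = \frac{8393 - 24928}{-47811 + \left(- \frac{2}{49} + \frac{1}{49} \cdot 49\right)} = - \frac{16535}{-47811 + \left(- \frac{2}{49} + 1\right)} = - \frac{16535}{-47811 + \frac{47}{49}} = - \frac{16535}{- \frac{2342692}{49}} = \left(-16535\right) \left(- \frac{49}{2342692}\right) = \frac{810215}{2342692} \approx 0.34585$)
$\frac{1}{\left(-1\right) c} = \frac{1}{\left(-1\right) \frac{810215}{2342692}} = \frac{1}{- \frac{810215}{2342692}} = - \frac{2342692}{810215}$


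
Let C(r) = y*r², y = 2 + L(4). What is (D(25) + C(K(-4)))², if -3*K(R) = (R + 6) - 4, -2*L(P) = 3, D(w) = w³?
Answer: 19775953129/81 ≈ 2.4415e+8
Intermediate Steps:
L(P) = -3/2 (L(P) = -½*3 = -3/2)
y = ½ (y = 2 - 3/2 = ½ ≈ 0.50000)
K(R) = -⅔ - R/3 (K(R) = -((R + 6) - 4)/3 = -((6 + R) - 4)/3 = -(2 + R)/3 = -⅔ - R/3)
C(r) = r²/2
(D(25) + C(K(-4)))² = (25³ + (-⅔ - ⅓*(-4))²/2)² = (15625 + (-⅔ + 4/3)²/2)² = (15625 + (⅔)²/2)² = (15625 + (½)*(4/9))² = (15625 + 2/9)² = (140627/9)² = 19775953129/81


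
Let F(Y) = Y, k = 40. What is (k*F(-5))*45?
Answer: -9000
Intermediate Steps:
(k*F(-5))*45 = (40*(-5))*45 = -200*45 = -9000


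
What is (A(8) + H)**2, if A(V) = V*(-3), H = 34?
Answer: 100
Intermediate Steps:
A(V) = -3*V
(A(8) + H)**2 = (-3*8 + 34)**2 = (-24 + 34)**2 = 10**2 = 100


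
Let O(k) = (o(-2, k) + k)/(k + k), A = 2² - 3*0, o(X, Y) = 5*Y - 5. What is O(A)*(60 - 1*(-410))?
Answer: 4465/4 ≈ 1116.3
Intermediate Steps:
o(X, Y) = -5 + 5*Y
A = 4 (A = 4 + 0 = 4)
O(k) = (-5 + 6*k)/(2*k) (O(k) = ((-5 + 5*k) + k)/(k + k) = (-5 + 6*k)/((2*k)) = (-5 + 6*k)*(1/(2*k)) = (-5 + 6*k)/(2*k))
O(A)*(60 - 1*(-410)) = (3 - 5/2/4)*(60 - 1*(-410)) = (3 - 5/2*¼)*(60 + 410) = (3 - 5/8)*470 = (19/8)*470 = 4465/4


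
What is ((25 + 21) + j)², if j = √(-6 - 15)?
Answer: (46 + I*√21)² ≈ 2095.0 + 421.6*I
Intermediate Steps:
j = I*√21 (j = √(-21) = I*√21 ≈ 4.5826*I)
((25 + 21) + j)² = ((25 + 21) + I*√21)² = (46 + I*√21)²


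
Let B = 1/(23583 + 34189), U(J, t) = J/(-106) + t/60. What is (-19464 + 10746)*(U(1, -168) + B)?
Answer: 187484901051/7654790 ≈ 24493.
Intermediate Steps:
U(J, t) = -J/106 + t/60 (U(J, t) = J*(-1/106) + t*(1/60) = -J/106 + t/60)
B = 1/57772 ≈ 1.7309e-5
(-19464 + 10746)*(U(1, -168) + B) = (-19464 + 10746)*((-1/106*1 + (1/60)*(-168)) + 1/57772) = -8718*((-1/106 - 14/5) + 1/57772) = -8718*(-1489/530 + 1/57772) = -8718*(-43010989/15309580) = 187484901051/7654790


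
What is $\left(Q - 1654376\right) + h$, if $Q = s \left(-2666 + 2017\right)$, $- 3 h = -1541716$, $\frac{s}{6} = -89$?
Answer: $- \frac{2381714}{3} \approx -7.9391 \cdot 10^{5}$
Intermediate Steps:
$s = -534$ ($s = 6 \left(-89\right) = -534$)
$h = \frac{1541716}{3}$ ($h = \left(- \frac{1}{3}\right) \left(-1541716\right) = \frac{1541716}{3} \approx 5.1391 \cdot 10^{5}$)
$Q = 346566$ ($Q = - 534 \left(-2666 + 2017\right) = \left(-534\right) \left(-649\right) = 346566$)
$\left(Q - 1654376\right) + h = \left(346566 - 1654376\right) + \frac{1541716}{3} = -1307810 + \frac{1541716}{3} = - \frac{2381714}{3}$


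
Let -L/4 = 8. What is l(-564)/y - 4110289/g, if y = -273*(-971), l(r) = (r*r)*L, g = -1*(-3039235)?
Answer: -10675386542969/268549843835 ≈ -39.752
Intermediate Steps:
g = 3039235
L = -32 (L = -4*8 = -32)
l(r) = -32*r**2 (l(r) = (r*r)*(-32) = r**2*(-32) = -32*r**2)
y = 265083
l(-564)/y - 4110289/g = -32*(-564)**2/265083 - 4110289/3039235 = -32*318096*(1/265083) - 4110289*1/3039235 = -10179072*1/265083 - 4110289/3039235 = -3393024/88361 - 4110289/3039235 = -10675386542969/268549843835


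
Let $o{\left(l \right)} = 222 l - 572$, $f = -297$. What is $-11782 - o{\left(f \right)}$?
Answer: $54724$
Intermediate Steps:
$o{\left(l \right)} = -572 + 222 l$
$-11782 - o{\left(f \right)} = -11782 - \left(-572 + 222 \left(-297\right)\right) = -11782 - \left(-572 - 65934\right) = -11782 - -66506 = -11782 + 66506 = 54724$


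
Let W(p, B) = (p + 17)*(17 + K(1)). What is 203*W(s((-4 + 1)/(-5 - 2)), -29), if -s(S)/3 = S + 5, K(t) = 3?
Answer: 2900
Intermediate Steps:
s(S) = -15 - 3*S (s(S) = -3*(S + 5) = -3*(5 + S) = -15 - 3*S)
W(p, B) = 340 + 20*p (W(p, B) = (p + 17)*(17 + 3) = (17 + p)*20 = 340 + 20*p)
203*W(s((-4 + 1)/(-5 - 2)), -29) = 203*(340 + 20*(-15 - 3*(-4 + 1)/(-5 - 2))) = 203*(340 + 20*(-15 - (-9)/(-7))) = 203*(340 + 20*(-15 - (-9)*(-1)/7)) = 203*(340 + 20*(-15 - 3*3/7)) = 203*(340 + 20*(-15 - 9/7)) = 203*(340 + 20*(-114/7)) = 203*(340 - 2280/7) = 203*(100/7) = 2900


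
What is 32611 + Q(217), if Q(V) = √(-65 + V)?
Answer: 32611 + 2*√38 ≈ 32623.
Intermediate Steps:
32611 + Q(217) = 32611 + √(-65 + 217) = 32611 + √152 = 32611 + 2*√38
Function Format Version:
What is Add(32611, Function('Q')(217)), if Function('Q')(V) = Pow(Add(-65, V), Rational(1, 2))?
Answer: Add(32611, Mul(2, Pow(38, Rational(1, 2)))) ≈ 32623.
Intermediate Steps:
Add(32611, Function('Q')(217)) = Add(32611, Pow(Add(-65, 217), Rational(1, 2))) = Add(32611, Pow(152, Rational(1, 2))) = Add(32611, Mul(2, Pow(38, Rational(1, 2))))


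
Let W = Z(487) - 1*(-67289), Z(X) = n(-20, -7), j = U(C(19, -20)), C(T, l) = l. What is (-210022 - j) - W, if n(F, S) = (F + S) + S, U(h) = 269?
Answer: -277546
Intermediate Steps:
n(F, S) = F + 2*S
j = 269
Z(X) = -34 (Z(X) = -20 + 2*(-7) = -20 - 14 = -34)
W = 67255 (W = -34 - 1*(-67289) = -34 + 67289 = 67255)
(-210022 - j) - W = (-210022 - 1*269) - 1*67255 = (-210022 - 269) - 67255 = -210291 - 67255 = -277546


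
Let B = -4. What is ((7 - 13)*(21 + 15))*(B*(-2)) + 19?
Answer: -1709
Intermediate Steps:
((7 - 13)*(21 + 15))*(B*(-2)) + 19 = ((7 - 13)*(21 + 15))*(-4*(-2)) + 19 = -6*36*8 + 19 = -216*8 + 19 = -1728 + 19 = -1709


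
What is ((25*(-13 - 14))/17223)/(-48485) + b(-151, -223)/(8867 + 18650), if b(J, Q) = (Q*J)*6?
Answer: 11247553070391/1531884515609 ≈ 7.3423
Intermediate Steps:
b(J, Q) = 6*J*Q (b(J, Q) = (J*Q)*6 = 6*J*Q)
((25*(-13 - 14))/17223)/(-48485) + b(-151, -223)/(8867 + 18650) = ((25*(-13 - 14))/17223)/(-48485) + (6*(-151)*(-223))/(8867 + 18650) = ((25*(-27))*(1/17223))*(-1/48485) + 202038/27517 = -675*1/17223*(-1/48485) + 202038*(1/27517) = -225/5741*(-1/48485) + 202038/27517 = 45/55670477 + 202038/27517 = 11247553070391/1531884515609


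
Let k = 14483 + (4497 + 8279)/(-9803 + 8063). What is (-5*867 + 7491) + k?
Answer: 7669771/435 ≈ 17632.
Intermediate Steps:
k = 6296911/435 (k = 14483 + 12776/(-1740) = 14483 + 12776*(-1/1740) = 14483 - 3194/435 = 6296911/435 ≈ 14476.)
(-5*867 + 7491) + k = (-5*867 + 7491) + 6296911/435 = (-4335 + 7491) + 6296911/435 = 3156 + 6296911/435 = 7669771/435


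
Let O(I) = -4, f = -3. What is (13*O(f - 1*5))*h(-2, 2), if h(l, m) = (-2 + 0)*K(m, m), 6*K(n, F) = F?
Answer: 104/3 ≈ 34.667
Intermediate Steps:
K(n, F) = F/6
h(l, m) = -m/3 (h(l, m) = (-2 + 0)*(m/6) = -m/3)
(13*O(f - 1*5))*h(-2, 2) = (13*(-4))*(-⅓*2) = -52*(-⅔) = 104/3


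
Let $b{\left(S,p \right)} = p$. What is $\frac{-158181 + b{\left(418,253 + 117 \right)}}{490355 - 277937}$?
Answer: $- \frac{157811}{212418} \approx -0.74293$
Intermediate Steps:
$\frac{-158181 + b{\left(418,253 + 117 \right)}}{490355 - 277937} = \frac{-158181 + \left(253 + 117\right)}{490355 - 277937} = \frac{-158181 + 370}{212418} = \left(-157811\right) \frac{1}{212418} = - \frac{157811}{212418}$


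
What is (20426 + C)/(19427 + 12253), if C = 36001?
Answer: 18809/10560 ≈ 1.7812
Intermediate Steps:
(20426 + C)/(19427 + 12253) = (20426 + 36001)/(19427 + 12253) = 56427/31680 = 56427*(1/31680) = 18809/10560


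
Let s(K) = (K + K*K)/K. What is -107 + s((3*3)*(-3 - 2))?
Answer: -151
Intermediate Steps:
s(K) = (K + K**2)/K
-107 + s((3*3)*(-3 - 2)) = -107 + (1 + (3*3)*(-3 - 2)) = -107 + (1 + 9*(-5)) = -107 + (1 - 45) = -107 - 44 = -151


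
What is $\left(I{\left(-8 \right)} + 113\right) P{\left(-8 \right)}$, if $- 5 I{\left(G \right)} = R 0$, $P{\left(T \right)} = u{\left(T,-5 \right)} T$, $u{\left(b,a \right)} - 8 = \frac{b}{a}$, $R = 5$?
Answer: $- \frac{43392}{5} \approx -8678.4$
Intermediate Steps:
$u{\left(b,a \right)} = 8 + \frac{b}{a}$
$P{\left(T \right)} = T \left(8 - \frac{T}{5}\right)$ ($P{\left(T \right)} = \left(8 + \frac{T}{-5}\right) T = \left(8 + T \left(- \frac{1}{5}\right)\right) T = \left(8 - \frac{T}{5}\right) T = T \left(8 - \frac{T}{5}\right)$)
$I{\left(G \right)} = 0$ ($I{\left(G \right)} = - \frac{5 \cdot 0}{5} = \left(- \frac{1}{5}\right) 0 = 0$)
$\left(I{\left(-8 \right)} + 113\right) P{\left(-8 \right)} = \left(0 + 113\right) \frac{1}{5} \left(-8\right) \left(40 - -8\right) = 113 \cdot \frac{1}{5} \left(-8\right) \left(40 + 8\right) = 113 \cdot \frac{1}{5} \left(-8\right) 48 = 113 \left(- \frac{384}{5}\right) = - \frac{43392}{5}$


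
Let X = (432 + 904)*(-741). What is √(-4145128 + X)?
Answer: 16*I*√20059 ≈ 2266.1*I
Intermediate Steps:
X = -989976 (X = 1336*(-741) = -989976)
√(-4145128 + X) = √(-4145128 - 989976) = √(-5135104) = 16*I*√20059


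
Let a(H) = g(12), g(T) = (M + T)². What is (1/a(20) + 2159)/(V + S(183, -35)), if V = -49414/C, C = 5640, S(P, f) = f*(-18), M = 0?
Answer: 73060795/21022716 ≈ 3.4753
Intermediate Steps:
g(T) = T² (g(T) = (0 + T)² = T²)
a(H) = 144 (a(H) = 12² = 144)
S(P, f) = -18*f
V = -24707/2820 (V = -49414/5640 = -49414*1/5640 = -24707/2820 ≈ -8.7614)
(1/a(20) + 2159)/(V + S(183, -35)) = (1/144 + 2159)/(-24707/2820 - 18*(-35)) = (1/144 + 2159)/(-24707/2820 + 630) = 310897/(144*(1751893/2820)) = (310897/144)*(2820/1751893) = 73060795/21022716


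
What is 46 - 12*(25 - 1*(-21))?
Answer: -506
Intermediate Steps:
46 - 12*(25 - 1*(-21)) = 46 - 12*(25 + 21) = 46 - 12*46 = 46 - 552 = -506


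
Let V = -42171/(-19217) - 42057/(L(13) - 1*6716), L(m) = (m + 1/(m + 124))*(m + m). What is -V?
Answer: -147572016513/16791045920 ≈ -8.7887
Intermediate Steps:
L(m) = 2*m*(m + 1/(124 + m)) (L(m) = (m + 1/(124 + m))*(2*m) = 2*m*(m + 1/(124 + m)))
V = 147572016513/16791045920 (V = -42171/(-19217) - 42057/(2*13*(1 + 13² + 124*13)/(124 + 13) - 1*6716) = -42171*(-1/19217) - 42057/(2*13*(1 + 169 + 1612)/137 - 6716) = 42171/19217 - 42057/(2*13*(1/137)*1782 - 6716) = 42171/19217 - 42057/(46332/137 - 6716) = 42171/19217 - 42057/(-873760/137) = 42171/19217 - 42057*(-137/873760) = 42171/19217 + 5761809/873760 = 147572016513/16791045920 ≈ 8.7887)
-V = -1*147572016513/16791045920 = -147572016513/16791045920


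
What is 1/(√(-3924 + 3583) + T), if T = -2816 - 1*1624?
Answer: -4440/19713941 - I*√341/19713941 ≈ -0.00022522 - 9.3671e-7*I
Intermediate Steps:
T = -4440 (T = -2816 - 1624 = -4440)
1/(√(-3924 + 3583) + T) = 1/(√(-3924 + 3583) - 4440) = 1/(√(-341) - 4440) = 1/(I*√341 - 4440) = 1/(-4440 + I*√341)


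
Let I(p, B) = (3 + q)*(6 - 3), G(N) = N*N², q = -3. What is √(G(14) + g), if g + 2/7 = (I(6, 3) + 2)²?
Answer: √134638/7 ≈ 52.419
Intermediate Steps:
G(N) = N³
I(p, B) = 0 (I(p, B) = (3 - 3)*(6 - 3) = 0*3 = 0)
g = 26/7 (g = -2/7 + (0 + 2)² = -2/7 + 2² = -2/7 + 4 = 26/7 ≈ 3.7143)
√(G(14) + g) = √(14³ + 26/7) = √(2744 + 26/7) = √(19234/7) = √134638/7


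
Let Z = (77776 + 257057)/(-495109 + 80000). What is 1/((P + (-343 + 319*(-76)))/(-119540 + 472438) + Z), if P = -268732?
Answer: -11268548914/18455480985 ≈ -0.61058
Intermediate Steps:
Z = -334833/415109 (Z = 334833/(-415109) = 334833*(-1/415109) = -334833/415109 ≈ -0.80661)
1/((P + (-343 + 319*(-76)))/(-119540 + 472438) + Z) = 1/((-268732 + (-343 + 319*(-76)))/(-119540 + 472438) - 334833/415109) = 1/((-268732 + (-343 - 24244))/352898 - 334833/415109) = 1/((-268732 - 24587)*(1/352898) - 334833/415109) = 1/(-293319*1/352898 - 334833/415109) = 1/(-22563/27146 - 334833/415109) = 1/(-18455480985/11268548914) = -11268548914/18455480985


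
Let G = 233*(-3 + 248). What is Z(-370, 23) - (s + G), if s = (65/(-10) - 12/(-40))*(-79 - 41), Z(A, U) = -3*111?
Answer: -58162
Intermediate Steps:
Z(A, U) = -333
G = 57085 (G = 233*245 = 57085)
s = 744 (s = (65*(-⅒) - 12*(-1/40))*(-120) = (-13/2 + 3/10)*(-120) = -31/5*(-120) = 744)
Z(-370, 23) - (s + G) = -333 - (744 + 57085) = -333 - 1*57829 = -333 - 57829 = -58162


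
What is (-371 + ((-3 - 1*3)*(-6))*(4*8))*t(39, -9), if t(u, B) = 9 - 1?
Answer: 6248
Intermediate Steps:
t(u, B) = 8
(-371 + ((-3 - 1*3)*(-6))*(4*8))*t(39, -9) = (-371 + ((-3 - 1*3)*(-6))*(4*8))*8 = (-371 + ((-3 - 3)*(-6))*32)*8 = (-371 - 6*(-6)*32)*8 = (-371 + 36*32)*8 = (-371 + 1152)*8 = 781*8 = 6248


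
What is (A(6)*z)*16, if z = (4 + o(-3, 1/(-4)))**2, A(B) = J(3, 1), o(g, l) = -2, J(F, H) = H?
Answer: 64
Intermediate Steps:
A(B) = 1
z = 4 (z = (4 - 2)**2 = 2**2 = 4)
(A(6)*z)*16 = (1*4)*16 = 4*16 = 64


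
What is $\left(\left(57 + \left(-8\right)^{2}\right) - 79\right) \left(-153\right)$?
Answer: $-6426$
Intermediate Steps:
$\left(\left(57 + \left(-8\right)^{2}\right) - 79\right) \left(-153\right) = \left(\left(57 + 64\right) - 79\right) \left(-153\right) = \left(121 - 79\right) \left(-153\right) = 42 \left(-153\right) = -6426$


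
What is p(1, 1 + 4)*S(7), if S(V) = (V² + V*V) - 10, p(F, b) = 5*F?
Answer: 440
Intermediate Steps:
S(V) = -10 + 2*V² (S(V) = (V² + V²) - 10 = 2*V² - 10 = -10 + 2*V²)
p(1, 1 + 4)*S(7) = (5*1)*(-10 + 2*7²) = 5*(-10 + 2*49) = 5*(-10 + 98) = 5*88 = 440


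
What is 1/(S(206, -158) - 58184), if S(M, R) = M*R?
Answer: -1/90732 ≈ -1.1021e-5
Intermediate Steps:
1/(S(206, -158) - 58184) = 1/(206*(-158) - 58184) = 1/(-32548 - 58184) = 1/(-90732) = -1/90732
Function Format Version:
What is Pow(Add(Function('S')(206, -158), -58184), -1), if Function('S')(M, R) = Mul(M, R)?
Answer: Rational(-1, 90732) ≈ -1.1021e-5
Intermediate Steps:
Pow(Add(Function('S')(206, -158), -58184), -1) = Pow(Add(Mul(206, -158), -58184), -1) = Pow(Add(-32548, -58184), -1) = Pow(-90732, -1) = Rational(-1, 90732)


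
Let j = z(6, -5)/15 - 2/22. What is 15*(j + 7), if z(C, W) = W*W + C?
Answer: 1481/11 ≈ 134.64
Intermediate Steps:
z(C, W) = C + W² (z(C, W) = W² + C = C + W²)
j = 326/165 (j = (6 + (-5)²)/15 - 2/22 = (6 + 25)*(1/15) - 2*1/22 = 31*(1/15) - 1/11 = 31/15 - 1/11 = 326/165 ≈ 1.9758)
15*(j + 7) = 15*(326/165 + 7) = 15*(1481/165) = 1481/11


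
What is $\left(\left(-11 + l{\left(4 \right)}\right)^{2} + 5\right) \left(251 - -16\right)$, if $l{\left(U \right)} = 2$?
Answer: $22962$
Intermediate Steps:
$\left(\left(-11 + l{\left(4 \right)}\right)^{2} + 5\right) \left(251 - -16\right) = \left(\left(-11 + 2\right)^{2} + 5\right) \left(251 - -16\right) = \left(\left(-9\right)^{2} + 5\right) \left(251 + \left(-21 + 37\right)\right) = \left(81 + 5\right) \left(251 + 16\right) = 86 \cdot 267 = 22962$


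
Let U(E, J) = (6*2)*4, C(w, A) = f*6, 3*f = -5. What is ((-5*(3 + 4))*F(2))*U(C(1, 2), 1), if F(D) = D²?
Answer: -6720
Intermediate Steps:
f = -5/3 (f = (⅓)*(-5) = -5/3 ≈ -1.6667)
C(w, A) = -10 (C(w, A) = -5/3*6 = -10)
U(E, J) = 48 (U(E, J) = 12*4 = 48)
((-5*(3 + 4))*F(2))*U(C(1, 2), 1) = (-5*(3 + 4)*2²)*48 = (-5*7*4)*48 = -35*4*48 = -140*48 = -6720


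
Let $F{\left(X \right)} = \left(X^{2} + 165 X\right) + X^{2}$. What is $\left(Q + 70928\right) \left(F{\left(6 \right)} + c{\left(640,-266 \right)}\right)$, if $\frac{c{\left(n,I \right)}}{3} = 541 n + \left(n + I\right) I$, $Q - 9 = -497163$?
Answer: $-315974120580$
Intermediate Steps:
$F{\left(X \right)} = 2 X^{2} + 165 X$
$Q = -497154$ ($Q = 9 - 497163 = -497154$)
$c{\left(n,I \right)} = 1623 n + 3 I \left(I + n\right)$ ($c{\left(n,I \right)} = 3 \left(541 n + \left(n + I\right) I\right) = 3 \left(541 n + \left(I + n\right) I\right) = 3 \left(541 n + I \left(I + n\right)\right) = 1623 n + 3 I \left(I + n\right)$)
$\left(Q + 70928\right) \left(F{\left(6 \right)} + c{\left(640,-266 \right)}\right) = \left(-497154 + 70928\right) \left(6 \left(165 + 2 \cdot 6\right) + \left(3 \left(-266\right)^{2} + 1623 \cdot 640 + 3 \left(-266\right) 640\right)\right) = - 426226 \left(6 \left(165 + 12\right) + \left(3 \cdot 70756 + 1038720 - 510720\right)\right) = - 426226 \left(6 \cdot 177 + \left(212268 + 1038720 - 510720\right)\right) = - 426226 \left(1062 + 740268\right) = \left(-426226\right) 741330 = -315974120580$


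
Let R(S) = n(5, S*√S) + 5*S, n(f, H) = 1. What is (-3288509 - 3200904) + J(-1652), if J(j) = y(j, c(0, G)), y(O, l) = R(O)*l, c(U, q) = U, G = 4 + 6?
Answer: -6489413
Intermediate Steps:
G = 10
R(S) = 1 + 5*S
y(O, l) = l*(1 + 5*O) (y(O, l) = (1 + 5*O)*l = l*(1 + 5*O))
J(j) = 0 (J(j) = 0*(1 + 5*j) = 0)
(-3288509 - 3200904) + J(-1652) = (-3288509 - 3200904) + 0 = -6489413 + 0 = -6489413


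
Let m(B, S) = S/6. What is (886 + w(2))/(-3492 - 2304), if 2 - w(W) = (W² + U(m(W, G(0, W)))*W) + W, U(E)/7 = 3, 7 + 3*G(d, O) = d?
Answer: -10/69 ≈ -0.14493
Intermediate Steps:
G(d, O) = -7/3 + d/3
m(B, S) = S/6 (m(B, S) = S*(⅙) = S/6)
U(E) = 21 (U(E) = 7*3 = 21)
w(W) = 2 - W² - 22*W (w(W) = 2 - ((W² + 21*W) + W) = 2 - (W² + 22*W) = 2 + (-W² - 22*W) = 2 - W² - 22*W)
(886 + w(2))/(-3492 - 2304) = (886 + (2 - 1*2² - 22*2))/(-3492 - 2304) = (886 + (2 - 1*4 - 44))/(-5796) = (886 + (2 - 4 - 44))*(-1/5796) = (886 - 46)*(-1/5796) = 840*(-1/5796) = -10/69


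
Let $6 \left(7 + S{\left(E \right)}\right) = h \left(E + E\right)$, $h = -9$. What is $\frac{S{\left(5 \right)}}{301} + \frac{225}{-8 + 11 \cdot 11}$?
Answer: $\frac{65239}{34013} \approx 1.9181$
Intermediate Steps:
$S{\left(E \right)} = -7 - 3 E$ ($S{\left(E \right)} = -7 + \frac{\left(-9\right) \left(E + E\right)}{6} = -7 + \frac{\left(-9\right) 2 E}{6} = -7 + \frac{\left(-18\right) E}{6} = -7 - 3 E$)
$\frac{S{\left(5 \right)}}{301} + \frac{225}{-8 + 11 \cdot 11} = \frac{-7 - 15}{301} + \frac{225}{-8 + 11 \cdot 11} = \left(-7 - 15\right) \frac{1}{301} + \frac{225}{-8 + 121} = \left(-22\right) \frac{1}{301} + \frac{225}{113} = - \frac{22}{301} + 225 \cdot \frac{1}{113} = - \frac{22}{301} + \frac{225}{113} = \frac{65239}{34013}$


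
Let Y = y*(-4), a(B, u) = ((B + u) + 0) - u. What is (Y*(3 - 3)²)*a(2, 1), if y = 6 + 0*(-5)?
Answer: 0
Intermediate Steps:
y = 6 (y = 6 + 0 = 6)
a(B, u) = B (a(B, u) = (B + u) - u = B)
Y = -24 (Y = 6*(-4) = -24)
(Y*(3 - 3)²)*a(2, 1) = -24*(3 - 3)²*2 = -24*0²*2 = -24*0*2 = 0*2 = 0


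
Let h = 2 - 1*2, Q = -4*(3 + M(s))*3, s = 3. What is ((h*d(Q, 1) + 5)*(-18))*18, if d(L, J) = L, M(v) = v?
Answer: -1620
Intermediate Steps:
Q = -72 (Q = -4*(3 + 3)*3 = -4*6*3 = -24*3 = -72)
h = 0 (h = 2 - 2 = 0)
((h*d(Q, 1) + 5)*(-18))*18 = ((0*(-72) + 5)*(-18))*18 = ((0 + 5)*(-18))*18 = (5*(-18))*18 = -90*18 = -1620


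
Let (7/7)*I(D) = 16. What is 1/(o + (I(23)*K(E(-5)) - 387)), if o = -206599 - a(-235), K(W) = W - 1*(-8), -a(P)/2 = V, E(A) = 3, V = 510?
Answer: -1/205790 ≈ -4.8593e-6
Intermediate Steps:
a(P) = -1020 (a(P) = -2*510 = -1020)
I(D) = 16
K(W) = 8 + W (K(W) = W + 8 = 8 + W)
o = -205579 (o = -206599 - 1*(-1020) = -206599 + 1020 = -205579)
1/(o + (I(23)*K(E(-5)) - 387)) = 1/(-205579 + (16*(8 + 3) - 387)) = 1/(-205579 + (16*11 - 387)) = 1/(-205579 + (176 - 387)) = 1/(-205579 - 211) = 1/(-205790) = -1/205790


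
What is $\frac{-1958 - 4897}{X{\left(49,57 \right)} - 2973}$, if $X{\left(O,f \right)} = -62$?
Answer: $\frac{1371}{607} \approx 2.2586$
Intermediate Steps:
$\frac{-1958 - 4897}{X{\left(49,57 \right)} - 2973} = \frac{-1958 - 4897}{-62 - 2973} = - \frac{6855}{-3035} = \left(-6855\right) \left(- \frac{1}{3035}\right) = \frac{1371}{607}$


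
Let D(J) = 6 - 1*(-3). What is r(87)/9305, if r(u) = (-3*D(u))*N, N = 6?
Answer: -162/9305 ≈ -0.017410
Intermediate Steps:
D(J) = 9 (D(J) = 6 + 3 = 9)
r(u) = -162 (r(u) = -3*9*6 = -27*6 = -162)
r(87)/9305 = -162/9305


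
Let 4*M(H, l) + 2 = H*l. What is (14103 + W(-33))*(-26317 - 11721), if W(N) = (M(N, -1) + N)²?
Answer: -4485612131/8 ≈ -5.6070e+8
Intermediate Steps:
M(H, l) = -½ + H*l/4 (M(H, l) = -½ + (H*l)/4 = -½ + H*l/4)
W(N) = (-½ + 3*N/4)² (W(N) = ((-½ + (¼)*N*(-1)) + N)² = ((-½ - N/4) + N)² = (-½ + 3*N/4)²)
(14103 + W(-33))*(-26317 - 11721) = (14103 + (-2 + 3*(-33))²/16)*(-26317 - 11721) = (14103 + (-2 - 99)²/16)*(-38038) = (14103 + (1/16)*(-101)²)*(-38038) = (14103 + (1/16)*10201)*(-38038) = (14103 + 10201/16)*(-38038) = (235849/16)*(-38038) = -4485612131/8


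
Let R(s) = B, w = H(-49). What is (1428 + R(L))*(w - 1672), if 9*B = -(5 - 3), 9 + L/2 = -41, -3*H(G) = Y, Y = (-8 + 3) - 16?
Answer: -2377250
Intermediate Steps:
Y = -21 (Y = -5 - 16 = -21)
H(G) = 7 (H(G) = -⅓*(-21) = 7)
L = -100 (L = -18 + 2*(-41) = -18 - 82 = -100)
w = 7
B = -2/9 (B = (-(5 - 3))/9 = (-1*2)/9 = (⅑)*(-2) = -2/9 ≈ -0.22222)
R(s) = -2/9
(1428 + R(L))*(w - 1672) = (1428 - 2/9)*(7 - 1672) = (12850/9)*(-1665) = -2377250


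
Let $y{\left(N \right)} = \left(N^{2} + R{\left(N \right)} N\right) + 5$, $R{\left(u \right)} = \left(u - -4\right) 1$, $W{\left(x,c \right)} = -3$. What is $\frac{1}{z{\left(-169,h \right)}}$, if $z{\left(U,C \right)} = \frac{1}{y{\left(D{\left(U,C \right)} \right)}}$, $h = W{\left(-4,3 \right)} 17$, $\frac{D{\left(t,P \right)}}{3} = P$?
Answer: $46211$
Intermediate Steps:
$D{\left(t,P \right)} = 3 P$
$R{\left(u \right)} = 4 + u$ ($R{\left(u \right)} = \left(u + 4\right) 1 = \left(4 + u\right) 1 = 4 + u$)
$h = -51$ ($h = \left(-3\right) 17 = -51$)
$y{\left(N \right)} = 5 + N^{2} + N \left(4 + N\right)$ ($y{\left(N \right)} = \left(N^{2} + \left(4 + N\right) N\right) + 5 = \left(N^{2} + N \left(4 + N\right)\right) + 5 = 5 + N^{2} + N \left(4 + N\right)$)
$z{\left(U,C \right)} = \frac{1}{5 + 9 C^{2} + 3 C \left(4 + 3 C\right)}$ ($z{\left(U,C \right)} = \frac{1}{5 + \left(3 C\right)^{2} + 3 C \left(4 + 3 C\right)} = \frac{1}{5 + 9 C^{2} + 3 C \left(4 + 3 C\right)}$)
$\frac{1}{z{\left(-169,h \right)}} = \frac{1}{\frac{1}{5 + 12 \left(-51\right) + 18 \left(-51\right)^{2}}} = \frac{1}{\frac{1}{5 - 612 + 18 \cdot 2601}} = \frac{1}{\frac{1}{5 - 612 + 46818}} = \frac{1}{\frac{1}{46211}} = 46211$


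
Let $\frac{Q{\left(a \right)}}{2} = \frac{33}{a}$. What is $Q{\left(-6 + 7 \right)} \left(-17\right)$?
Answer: $-1122$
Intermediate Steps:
$Q{\left(a \right)} = \frac{66}{a}$ ($Q{\left(a \right)} = 2 \frac{33}{a} = \frac{66}{a}$)
$Q{\left(-6 + 7 \right)} \left(-17\right) = \frac{66}{-6 + 7} \left(-17\right) = \frac{66}{1} \left(-17\right) = 66 \cdot 1 \left(-17\right) = 66 \left(-17\right) = -1122$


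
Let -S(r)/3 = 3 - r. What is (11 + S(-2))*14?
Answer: -56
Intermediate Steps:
S(r) = -9 + 3*r (S(r) = -3*(3 - r) = -9 + 3*r)
(11 + S(-2))*14 = (11 + (-9 + 3*(-2)))*14 = (11 + (-9 - 6))*14 = (11 - 15)*14 = -4*14 = -56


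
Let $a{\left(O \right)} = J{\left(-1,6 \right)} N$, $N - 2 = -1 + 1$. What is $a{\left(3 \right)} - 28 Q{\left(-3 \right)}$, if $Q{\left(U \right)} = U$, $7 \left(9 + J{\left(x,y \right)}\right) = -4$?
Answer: $\frac{454}{7} \approx 64.857$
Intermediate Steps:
$N = 2$ ($N = 2 + \left(-1 + 1\right) = 2 + 0 = 2$)
$J{\left(x,y \right)} = - \frac{67}{7}$ ($J{\left(x,y \right)} = -9 + \frac{1}{7} \left(-4\right) = -9 - \frac{4}{7} = - \frac{67}{7}$)
$a{\left(O \right)} = - \frac{134}{7}$ ($a{\left(O \right)} = \left(- \frac{67}{7}\right) 2 = - \frac{134}{7}$)
$a{\left(3 \right)} - 28 Q{\left(-3 \right)} = - \frac{134}{7} - -84 = - \frac{134}{7} + 84 = \frac{454}{7}$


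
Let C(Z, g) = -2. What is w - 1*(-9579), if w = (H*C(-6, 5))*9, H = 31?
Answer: 9021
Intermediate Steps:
w = -558 (w = (31*(-2))*9 = -62*9 = -558)
w - 1*(-9579) = -558 - 1*(-9579) = -558 + 9579 = 9021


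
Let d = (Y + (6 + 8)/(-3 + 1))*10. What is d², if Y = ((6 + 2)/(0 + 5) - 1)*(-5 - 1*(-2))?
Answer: 7744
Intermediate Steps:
Y = -9/5 (Y = (8/5 - 1)*(-5 + 2) = (8*(⅕) - 1)*(-3) = (8/5 - 1)*(-3) = (⅗)*(-3) = -9/5 ≈ -1.8000)
d = -88 (d = (-9/5 + (6 + 8)/(-3 + 1))*10 = (-9/5 + 14/(-2))*10 = (-9/5 + 14*(-½))*10 = (-9/5 - 7)*10 = -44/5*10 = -88)
d² = (-88)² = 7744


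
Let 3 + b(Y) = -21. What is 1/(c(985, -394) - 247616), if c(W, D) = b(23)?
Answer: -1/247640 ≈ -4.0381e-6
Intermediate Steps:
b(Y) = -24 (b(Y) = -3 - 21 = -24)
c(W, D) = -24
1/(c(985, -394) - 247616) = 1/(-24 - 247616) = 1/(-247640) = -1/247640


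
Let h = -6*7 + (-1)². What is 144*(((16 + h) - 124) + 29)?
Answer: -17280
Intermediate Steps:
h = -41 (h = -42 + 1 = -41)
144*(((16 + h) - 124) + 29) = 144*(((16 - 41) - 124) + 29) = 144*((-25 - 124) + 29) = 144*(-149 + 29) = 144*(-120) = -17280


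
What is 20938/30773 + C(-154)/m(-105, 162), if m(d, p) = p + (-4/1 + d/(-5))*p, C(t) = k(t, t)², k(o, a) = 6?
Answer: 1726751/2492613 ≈ 0.69275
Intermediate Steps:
C(t) = 36 (C(t) = 6² = 36)
m(d, p) = p + p*(-4 - d/5) (m(d, p) = p + (-4*1 + d*(-⅕))*p = p + (-4 - d/5)*p = p + p*(-4 - d/5))
20938/30773 + C(-154)/m(-105, 162) = 20938/30773 + 36/((-⅕*162*(15 - 105))) = 20938*(1/30773) + 36/((-⅕*162*(-90))) = 20938/30773 + 36/2916 = 20938/30773 + 36*(1/2916) = 20938/30773 + 1/81 = 1726751/2492613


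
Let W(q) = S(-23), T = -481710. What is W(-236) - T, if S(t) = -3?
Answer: 481707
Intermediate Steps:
W(q) = -3
W(-236) - T = -3 - 1*(-481710) = -3 + 481710 = 481707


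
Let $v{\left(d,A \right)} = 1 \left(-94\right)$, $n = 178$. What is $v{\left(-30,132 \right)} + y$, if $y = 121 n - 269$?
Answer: $21175$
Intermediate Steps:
$y = 21269$ ($y = 121 \cdot 178 - 269 = 21538 - 269 = 21269$)
$v{\left(d,A \right)} = -94$
$v{\left(-30,132 \right)} + y = -94 + 21269 = 21175$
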